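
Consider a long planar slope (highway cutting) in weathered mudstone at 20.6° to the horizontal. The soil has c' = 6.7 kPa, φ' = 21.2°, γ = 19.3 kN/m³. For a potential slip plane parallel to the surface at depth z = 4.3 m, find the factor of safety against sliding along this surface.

FS = 1.28

For an infinite slope with a slip plane parallel to the surface (no pore pressure): FS = [c' + γz cos²β tanφ'] / [γz sinβ cosβ].
γz = 19.3·4.3 = 82.99 kN/m²
Numerator = 6.7 + 82.99·cos²20.6°·tan21.2° = 6.7 + 82.99·0.8762·0.3879 = 34.905 kPa
Denominator = 82.99·sin20.6°·cos20.6° = 82.99·0.3518·0.9361 = 27.332 kPa
FS = 34.905 / 27.332 = 1.277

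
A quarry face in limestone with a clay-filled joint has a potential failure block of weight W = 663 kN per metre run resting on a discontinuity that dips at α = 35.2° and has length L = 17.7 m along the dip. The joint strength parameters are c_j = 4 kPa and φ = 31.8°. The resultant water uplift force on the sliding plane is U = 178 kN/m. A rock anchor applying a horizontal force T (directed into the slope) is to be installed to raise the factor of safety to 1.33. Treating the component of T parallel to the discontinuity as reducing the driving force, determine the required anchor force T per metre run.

T = 147 kN/m

Resolving forces along and normal to the sliding plane, with the horizontal anchor force T adding T·sinα to the effective normal force and T·cosα acting up the plane against the driving force:
FS = [c_jL + (W cosα − U + T sinα) tanφ] / [W sinα − T cosα]
Without the anchor: N' = 363.8 kN/m, driving T_d = 382.2 kN/m, resisting R = 4·17.7 + 363.8·tan31.8° = 296.3 kN/m, FS = 0.78.
Setting FS = 1.33 and solving for T:
1.33·(382.2 − T cos35.2°) = 296.3 + T sin35.2°·tan31.8°
T·(sin35.2°·tan31.8° + 1.33·cos35.2°) = 1.33·382.2 − 296.3
T·(0.5764·0.6200 + 1.33·0.8171) = 508.3 − 296.3 = 211.9
T·1.4442 = 211.9
T = 146.8 kN/m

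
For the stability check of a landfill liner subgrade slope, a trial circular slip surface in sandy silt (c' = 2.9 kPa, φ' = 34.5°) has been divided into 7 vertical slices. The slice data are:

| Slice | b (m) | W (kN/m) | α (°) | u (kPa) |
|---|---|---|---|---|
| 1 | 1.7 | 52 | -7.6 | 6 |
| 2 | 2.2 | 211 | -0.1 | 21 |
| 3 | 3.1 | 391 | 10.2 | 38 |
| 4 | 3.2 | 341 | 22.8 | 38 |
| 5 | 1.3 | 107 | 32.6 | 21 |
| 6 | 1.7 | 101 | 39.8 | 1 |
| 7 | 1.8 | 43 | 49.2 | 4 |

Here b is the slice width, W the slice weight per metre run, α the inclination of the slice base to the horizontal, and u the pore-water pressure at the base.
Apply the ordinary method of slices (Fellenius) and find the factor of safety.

FS = 1.72

Ordinary method of slices: FS = Σ[c'·Δl_i + (W_i cosα_i − u_i·Δl_i)·tanφ'] / Σ W_i sinα_i, with Δl_i = b_i / cosα_i.
Slice 1: Δl = 1.7/cos(-7.6°) = 1.715 m; N'_1 = 52·cos(-7.6°) − 6·1.715 = 41.3; c'Δl = 4.97; W sinα = -6.9
Slice 2: Δl = 2.2/cos(-0.1°) = 2.200 m; N'_2 = 211·cos(-0.1°) − 21·2.200 = 164.8; c'Δl = 6.38; W sinα = -0.4
Slice 3: Δl = 3.1/cos10.2° = 3.150 m; N'_3 = 391·cos10.2° − 38·3.150 = 265.1; c'Δl = 9.13; W sinα = 69.2
Slice 4: Δl = 3.2/cos22.8° = 3.471 m; N'_4 = 341·cos22.8° − 38·3.471 = 182.4; c'Δl = 10.07; W sinα = 132.1
Slice 5: Δl = 1.3/cos32.6° = 1.543 m; N'_5 = 107·cos32.6° − 21·1.543 = 57.7; c'Δl = 4.48; W sinα = 57.6
Slice 6: Δl = 1.7/cos39.8° = 2.213 m; N'_6 = 101·cos39.8° − 1·2.213 = 75.4; c'Δl = 6.42; W sinα = 64.7
Slice 7: Δl = 1.8/cos49.2° = 2.755 m; N'_7 = 43·cos49.2° − 4·2.755 = 17.1; c'Δl = 7.99; W sinα = 32.6
Σc'Δl = 49.4 kN/m; ΣN' = 803.8 kN/m; ΣW sinα = 349.0 kN/m
Resisting = 49.4 + 803.8·tan34.5° = 49.4 + 552.5 = 601.9 kN/m
FS = 601.9 / 349.0 = 1.725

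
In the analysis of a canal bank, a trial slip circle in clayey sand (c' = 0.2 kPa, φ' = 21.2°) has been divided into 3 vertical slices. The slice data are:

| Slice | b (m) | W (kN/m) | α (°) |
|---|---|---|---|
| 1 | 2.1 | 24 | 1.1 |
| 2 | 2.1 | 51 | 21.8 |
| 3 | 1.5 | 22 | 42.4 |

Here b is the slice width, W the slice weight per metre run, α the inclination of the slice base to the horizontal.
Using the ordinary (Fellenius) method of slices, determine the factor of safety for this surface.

Ordinary method of slices: FS = Σ[c'·Δl_i + (W_i cosα_i)·tanφ'] / Σ W_i sinα_i, with Δl_i = b_i / cosα_i.
Slice 1: Δl = 2.1/cos1.1° = 2.100 m; N'_1 = 24·cos1.1° = 24.0; c'Δl = 0.42; W sinα = 0.5
Slice 2: Δl = 2.1/cos21.8° = 2.262 m; N'_2 = 51·cos21.8° = 47.4; c'Δl = 0.45; W sinα = 18.9
Slice 3: Δl = 1.5/cos42.4° = 2.031 m; N'_3 = 22·cos42.4° = 16.2; c'Δl = 0.41; W sinα = 14.8
Σc'Δl = 1.3 kN/m; ΣN' = 87.6 kN/m; ΣW sinα = 34.2 kN/m
Resisting = 1.3 + 87.6·tan21.2° = 1.3 + 34.0 = 35.3 kN/m
FS = 35.3 / 34.2 = 1.030

FS = 1.03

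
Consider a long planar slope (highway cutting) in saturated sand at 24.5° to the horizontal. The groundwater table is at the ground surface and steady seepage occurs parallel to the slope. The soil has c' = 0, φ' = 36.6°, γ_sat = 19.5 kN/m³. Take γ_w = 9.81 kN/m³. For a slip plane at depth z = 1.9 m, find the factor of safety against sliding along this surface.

FS = 0.81

With seepage parallel to the slope and the water table at the surface, the effective normal stress on the slip plane uses the buoyant unit weight γ' = γ_sat − γ_w while the driving shear stress uses γ_sat:
FS = [c' + γ' z cos²β tanφ'] / [γ_sat z sinβ cosβ]
(For c' = 0 this reduces to FS = (γ'/γ_sat)·tanφ'/tanβ.)
γ' = 19.5 − 9.81 = 9.69 kN/m³
Numerator = 0.0 + 9.69·1.9·cos²24.5°·tan36.6° = 0.0 + 9.69·1.9·0.8280·0.7427 = 11.322 kPa
Denominator = 19.5·1.9·sin24.5°·cos24.5° = 19.5·1.9·0.4147·0.9100 = 13.981 kPa
FS = 11.322 / 13.981 = 0.810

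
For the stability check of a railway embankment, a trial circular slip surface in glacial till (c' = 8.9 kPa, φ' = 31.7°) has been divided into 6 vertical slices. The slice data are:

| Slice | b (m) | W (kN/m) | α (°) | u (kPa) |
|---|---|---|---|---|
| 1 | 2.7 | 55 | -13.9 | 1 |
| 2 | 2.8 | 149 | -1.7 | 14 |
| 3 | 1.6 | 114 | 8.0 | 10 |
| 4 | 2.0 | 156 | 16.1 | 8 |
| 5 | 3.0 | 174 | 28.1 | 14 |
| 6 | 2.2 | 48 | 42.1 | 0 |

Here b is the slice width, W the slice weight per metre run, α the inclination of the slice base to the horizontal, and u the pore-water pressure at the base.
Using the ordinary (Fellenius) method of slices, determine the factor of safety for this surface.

Ordinary method of slices: FS = Σ[c'·Δl_i + (W_i cosα_i − u_i·Δl_i)·tanφ'] / Σ W_i sinα_i, with Δl_i = b_i / cosα_i.
Slice 1: Δl = 2.7/cos(-13.9°) = 2.781 m; N'_1 = 55·cos(-13.9°) − 1·2.781 = 50.6; c'Δl = 24.75; W sinα = -13.2
Slice 2: Δl = 2.8/cos(-1.7°) = 2.801 m; N'_2 = 149·cos(-1.7°) − 14·2.801 = 109.7; c'Δl = 24.93; W sinα = -4.4
Slice 3: Δl = 1.6/cos8.0° = 1.616 m; N'_3 = 114·cos8.0° − 10·1.616 = 96.7; c'Δl = 14.38; W sinα = 15.9
Slice 4: Δl = 2.0/cos16.1° = 2.082 m; N'_4 = 156·cos16.1° − 8·2.082 = 133.2; c'Δl = 18.53; W sinα = 43.3
Slice 5: Δl = 3.0/cos28.1° = 3.401 m; N'_5 = 174·cos28.1° − 14·3.401 = 105.9; c'Δl = 30.27; W sinα = 82.0
Slice 6: Δl = 2.2/cos42.1° = 2.965 m; N'_6 = 48·cos42.1° − 0·2.965 = 35.6; c'Δl = 26.39; W sinα = 32.2
Σc'Δl = 139.2 kN/m; ΣN' = 531.8 kN/m; ΣW sinα = 155.6 kN/m
Resisting = 139.2 + 531.8·tan31.7° = 139.2 + 328.4 = 467.7 kN/m
FS = 467.7 / 155.6 = 3.005

FS = 3.01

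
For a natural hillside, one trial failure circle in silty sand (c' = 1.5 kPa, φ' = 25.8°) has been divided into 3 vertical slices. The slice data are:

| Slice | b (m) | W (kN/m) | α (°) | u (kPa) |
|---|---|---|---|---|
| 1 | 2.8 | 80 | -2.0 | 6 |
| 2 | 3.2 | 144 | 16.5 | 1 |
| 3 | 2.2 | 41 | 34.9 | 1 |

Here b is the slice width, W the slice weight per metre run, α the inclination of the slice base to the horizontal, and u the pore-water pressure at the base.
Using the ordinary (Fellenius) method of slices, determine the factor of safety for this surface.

Ordinary method of slices: FS = Σ[c'·Δl_i + (W_i cosα_i − u_i·Δl_i)·tanφ'] / Σ W_i sinα_i, with Δl_i = b_i / cosα_i.
Slice 1: Δl = 2.8/cos(-2.0°) = 2.802 m; N'_1 = 80·cos(-2.0°) − 6·2.802 = 63.1; c'Δl = 4.20; W sinα = -2.8
Slice 2: Δl = 3.2/cos16.5° = 3.337 m; N'_2 = 144·cos16.5° − 1·3.337 = 134.7; c'Δl = 5.01; W sinα = 40.9
Slice 3: Δl = 2.2/cos34.9° = 2.682 m; N'_3 = 41·cos34.9° − 1·2.682 = 30.9; c'Δl = 4.02; W sinα = 23.5
Σc'Δl = 13.2 kN/m; ΣN' = 228.8 kN/m; ΣW sinα = 61.6 kN/m
Resisting = 13.2 + 228.8·tan25.8° = 13.2 + 110.6 = 123.8 kN/m
FS = 123.8 / 61.6 = 2.012

FS = 2.01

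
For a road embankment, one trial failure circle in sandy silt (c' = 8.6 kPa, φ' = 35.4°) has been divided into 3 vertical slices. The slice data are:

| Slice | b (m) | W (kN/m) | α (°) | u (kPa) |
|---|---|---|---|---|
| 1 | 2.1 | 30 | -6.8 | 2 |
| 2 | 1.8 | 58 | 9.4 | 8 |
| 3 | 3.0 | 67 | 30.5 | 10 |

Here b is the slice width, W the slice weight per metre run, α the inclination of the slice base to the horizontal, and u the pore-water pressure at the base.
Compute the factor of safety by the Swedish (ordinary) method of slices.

FS = 3.22

Ordinary method of slices: FS = Σ[c'·Δl_i + (W_i cosα_i − u_i·Δl_i)·tanφ'] / Σ W_i sinα_i, with Δl_i = b_i / cosα_i.
Slice 1: Δl = 2.1/cos(-6.8°) = 2.115 m; N'_1 = 30·cos(-6.8°) − 2·2.115 = 25.6; c'Δl = 18.19; W sinα = -3.6
Slice 2: Δl = 1.8/cos9.4° = 1.824 m; N'_2 = 58·cos9.4° − 8·1.824 = 42.6; c'Δl = 15.69; W sinα = 9.5
Slice 3: Δl = 3.0/cos30.5° = 3.482 m; N'_3 = 67·cos30.5° − 10·3.482 = 22.9; c'Δl = 29.94; W sinα = 34.0
Σc'Δl = 63.8 kN/m; ΣN' = 91.1 kN/m; ΣW sinα = 39.9 kN/m
Resisting = 63.8 + 91.1·tan35.4° = 63.8 + 64.7 = 128.6 kN/m
FS = 128.6 / 39.9 = 3.220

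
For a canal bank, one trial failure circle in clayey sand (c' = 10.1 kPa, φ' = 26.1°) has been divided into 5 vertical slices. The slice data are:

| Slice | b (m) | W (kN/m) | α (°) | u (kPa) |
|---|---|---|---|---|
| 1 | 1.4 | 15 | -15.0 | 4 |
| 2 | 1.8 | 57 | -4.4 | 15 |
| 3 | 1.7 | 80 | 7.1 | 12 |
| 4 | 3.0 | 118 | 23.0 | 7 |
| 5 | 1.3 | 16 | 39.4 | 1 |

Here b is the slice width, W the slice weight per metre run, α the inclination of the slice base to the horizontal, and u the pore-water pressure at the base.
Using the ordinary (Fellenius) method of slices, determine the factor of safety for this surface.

FS = 3.37

Ordinary method of slices: FS = Σ[c'·Δl_i + (W_i cosα_i − u_i·Δl_i)·tanφ'] / Σ W_i sinα_i, with Δl_i = b_i / cosα_i.
Slice 1: Δl = 1.4/cos(-15.0°) = 1.449 m; N'_1 = 15·cos(-15.0°) − 4·1.449 = 8.7; c'Δl = 14.64; W sinα = -3.9
Slice 2: Δl = 1.8/cos(-4.4°) = 1.805 m; N'_2 = 57·cos(-4.4°) − 15·1.805 = 29.8; c'Δl = 18.23; W sinα = -4.4
Slice 3: Δl = 1.7/cos7.1° = 1.713 m; N'_3 = 80·cos7.1° − 12·1.713 = 58.8; c'Δl = 17.30; W sinα = 9.9
Slice 4: Δl = 3.0/cos23.0° = 3.259 m; N'_4 = 118·cos23.0° − 7·3.259 = 85.8; c'Δl = 32.92; W sinα = 46.1
Slice 5: Δl = 1.3/cos39.4° = 1.682 m; N'_5 = 16·cos39.4° − 1·1.682 = 10.7; c'Δl = 16.99; W sinα = 10.2
Σc'Δl = 100.1 kN/m; ΣN' = 193.8 kN/m; ΣW sinα = 57.9 kN/m
Resisting = 100.1 + 193.8·tan26.1° = 100.1 + 94.9 = 195.0 kN/m
FS = 195.0 / 57.9 = 3.368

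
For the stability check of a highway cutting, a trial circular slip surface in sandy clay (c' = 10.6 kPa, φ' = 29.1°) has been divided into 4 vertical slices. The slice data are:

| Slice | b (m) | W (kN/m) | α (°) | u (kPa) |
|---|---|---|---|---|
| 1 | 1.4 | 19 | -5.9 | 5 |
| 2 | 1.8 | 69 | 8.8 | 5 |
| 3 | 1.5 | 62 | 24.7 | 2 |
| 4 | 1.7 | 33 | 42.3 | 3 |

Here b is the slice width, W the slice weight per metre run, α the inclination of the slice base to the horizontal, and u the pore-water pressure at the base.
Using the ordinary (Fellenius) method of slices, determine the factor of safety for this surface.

Ordinary method of slices: FS = Σ[c'·Δl_i + (W_i cosα_i − u_i·Δl_i)·tanφ'] / Σ W_i sinα_i, with Δl_i = b_i / cosα_i.
Slice 1: Δl = 1.4/cos(-5.9°) = 1.407 m; N'_1 = 19·cos(-5.9°) − 5·1.407 = 11.9; c'Δl = 14.92; W sinα = -2.0
Slice 2: Δl = 1.8/cos8.8° = 1.821 m; N'_2 = 69·cos8.8° − 5·1.821 = 59.1; c'Δl = 19.31; W sinα = 10.6
Slice 3: Δl = 1.5/cos24.7° = 1.651 m; N'_3 = 62·cos24.7° − 2·1.651 = 53.0; c'Δl = 17.50; W sinα = 25.9
Slice 4: Δl = 1.7/cos42.3° = 2.298 m; N'_4 = 33·cos42.3° − 3·2.298 = 17.5; c'Δl = 24.36; W sinα = 22.2
Σc'Δl = 76.1 kN/m; ΣN' = 141.5 kN/m; ΣW sinα = 56.7 kN/m
Resisting = 76.1 + 141.5·tan29.1° = 76.1 + 78.7 = 154.8 kN/m
FS = 154.8 / 56.7 = 2.730

FS = 2.73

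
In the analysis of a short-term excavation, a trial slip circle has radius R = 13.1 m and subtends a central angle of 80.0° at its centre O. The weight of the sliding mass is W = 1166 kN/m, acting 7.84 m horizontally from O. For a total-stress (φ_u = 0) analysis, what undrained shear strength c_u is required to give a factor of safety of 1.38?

c_u = 52.6 kPa

FS = c_u·L_a·R / (W·d), so c_u = FS·W·d / (L_a·R).
Arc length L_a = R·θ = 13.1·(80.0°·π/180) = 13.1·1.3963 = 18.29 m
c_u = 1.38·1166·7.84 / (18.29·13.1) = 12615.2 / 239.61 = 52.65 kPa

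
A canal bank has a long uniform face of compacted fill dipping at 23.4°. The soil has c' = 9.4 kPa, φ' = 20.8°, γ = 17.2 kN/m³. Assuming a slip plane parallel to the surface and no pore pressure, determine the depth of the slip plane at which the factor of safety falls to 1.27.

z = 3.82 m

Setting FS = 1.27 in FS = [c' + γz cos²β tanφ'] / [γz sinβ cosβ] and solving for z:
z = c' / [γ cosβ (FS·sinβ − cosβ·tanφ')]
  = 9.4 / [17.2·cos23.4°·(1.27·sin23.4° − cos23.4°·tan20.8°)]
  = 9.4 / [17.2·0.9178·(1.27·0.3971 − 0.9178·0.3799)]
  = 9.4 / 2.4587 = 3.823 m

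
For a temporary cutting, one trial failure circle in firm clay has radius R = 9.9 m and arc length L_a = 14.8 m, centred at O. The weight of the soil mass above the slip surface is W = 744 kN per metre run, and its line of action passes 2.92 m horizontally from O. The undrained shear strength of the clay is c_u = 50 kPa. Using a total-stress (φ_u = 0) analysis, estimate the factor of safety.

Taking moments about the centre O, the resisting moment is provided by the undrained shear strength acting along the arc:
M_R = c_u·L_a·R = 50·14.80·9.9 = 7326.0 kN·m/m
M_D = W·d = 744·2.92 = 2172.5 kN·m/m
FS = M_R / M_D = 7326.0 / 2172.5 = 3.372

FS = 3.37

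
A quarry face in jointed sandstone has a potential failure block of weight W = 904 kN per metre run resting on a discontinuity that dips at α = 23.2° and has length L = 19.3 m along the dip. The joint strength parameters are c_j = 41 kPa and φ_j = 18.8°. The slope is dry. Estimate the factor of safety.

Resolving the block weight along and normal to the plane and applying the Mohr–Coulomb strength on the joint:
N' = W cosα = 904·cos23.2° = 830.9 kN/m
Driving force T = W sinα = 904·sin23.2° = 356.1 kN/m
Resisting force R = c_j·L + N'·tanφ_j = 41·19.3 + 830.9·tan18.8° = 791.3 + 282.9 = 1074.2 kN/m
FS = R / T = 1074.2 / 356.1 = 3.016

FS = 3.02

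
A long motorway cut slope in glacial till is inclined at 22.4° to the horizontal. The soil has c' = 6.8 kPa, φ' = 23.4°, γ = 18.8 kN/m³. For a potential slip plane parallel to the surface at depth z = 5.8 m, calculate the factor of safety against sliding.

For an infinite slope with a slip plane parallel to the surface (no pore pressure): FS = [c' + γz cos²β tanφ'] / [γz sinβ cosβ].
γz = 18.8·5.8 = 109.04 kN/m²
Numerator = 6.8 + 109.04·cos²22.4°·tan23.4° = 6.8 + 109.04·0.8548·0.4327 = 47.134 kPa
Denominator = 109.04·sin22.4°·cos22.4° = 109.04·0.3811·0.9245 = 38.417 kPa
FS = 47.134 / 38.417 = 1.227

FS = 1.23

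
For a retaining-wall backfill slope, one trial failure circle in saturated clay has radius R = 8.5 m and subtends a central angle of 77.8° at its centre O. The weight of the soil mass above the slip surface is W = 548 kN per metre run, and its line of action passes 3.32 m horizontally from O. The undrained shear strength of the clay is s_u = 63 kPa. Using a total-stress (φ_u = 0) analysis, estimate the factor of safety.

Taking moments about the centre O, the resisting moment is provided by the undrained shear strength acting along the arc:
Arc length L_a = R·θ = 8.5·(77.8°·π/180) = 8.5·1.3579 = 11.54 m
M_R = s_u·L_a·R = 63·11.54·8.5 = 6180.7 kN·m/m
M_D = W·d = 548·3.32 = 1819.4 kN·m/m
FS = M_R / M_D = 6180.7 / 1819.4 = 3.397

FS = 3.40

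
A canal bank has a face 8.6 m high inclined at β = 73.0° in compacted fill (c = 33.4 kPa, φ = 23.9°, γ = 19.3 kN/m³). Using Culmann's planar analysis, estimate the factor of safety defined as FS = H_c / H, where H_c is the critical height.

FS = 2.04

H_c = (4c/γ) · sinβ cosφ / [1 − cos(β − φ)]
    = (4·33.4/19.3) · sin73.0°·cos23.9° / [1 − cos49.1°]
    = 6.922 · 0.8743 / 0.3453 = 17.53 m
FS = H_c / H = 17.53 / 8.6 = 2.038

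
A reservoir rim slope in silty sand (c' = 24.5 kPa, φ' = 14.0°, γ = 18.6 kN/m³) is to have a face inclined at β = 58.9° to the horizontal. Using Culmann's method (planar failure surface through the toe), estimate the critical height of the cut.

Culmann's analysis gives the critical failure plane at α_cr = (β + φ')/2 = (58.9 + 14.0)/2 = 36.5°, and the critical height
H_c = (4c'/γ) · sinβ cosφ' / [1 − cos(β − φ')]
    = (4·24.5/18.6) · sin58.9°·cos14.0° / [1 − cos(44.9°)]
    = 5.269 · 0.8563·0.9703 / [1 − 0.7083]
    = 5.269 · 0.8308 / 0.2917
    = 15.01 m

H_c = 15.01 m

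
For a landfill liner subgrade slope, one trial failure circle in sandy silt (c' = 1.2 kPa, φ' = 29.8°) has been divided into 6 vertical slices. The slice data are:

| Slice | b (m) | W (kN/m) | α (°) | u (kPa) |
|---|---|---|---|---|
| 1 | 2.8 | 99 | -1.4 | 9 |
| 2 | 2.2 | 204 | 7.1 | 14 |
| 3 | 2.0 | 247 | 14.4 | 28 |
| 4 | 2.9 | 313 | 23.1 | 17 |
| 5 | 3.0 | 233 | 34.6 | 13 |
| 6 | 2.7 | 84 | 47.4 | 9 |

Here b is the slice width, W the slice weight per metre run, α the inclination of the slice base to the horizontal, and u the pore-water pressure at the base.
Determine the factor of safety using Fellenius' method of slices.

FS = 1.23

Ordinary method of slices: FS = Σ[c'·Δl_i + (W_i cosα_i − u_i·Δl_i)·tanφ'] / Σ W_i sinα_i, with Δl_i = b_i / cosα_i.
Slice 1: Δl = 2.8/cos(-1.4°) = 2.801 m; N'_1 = 99·cos(-1.4°) − 9·2.801 = 73.8; c'Δl = 3.36; W sinα = -2.4
Slice 2: Δl = 2.2/cos7.1° = 2.217 m; N'_2 = 204·cos7.1° − 14·2.217 = 171.4; c'Δl = 2.66; W sinα = 25.2
Slice 3: Δl = 2.0/cos14.4° = 2.065 m; N'_3 = 247·cos14.4° − 28·2.065 = 181.4; c'Δl = 2.48; W sinα = 61.4
Slice 4: Δl = 2.9/cos23.1° = 3.153 m; N'_4 = 313·cos23.1° − 17·3.153 = 234.3; c'Δl = 3.78; W sinα = 122.8
Slice 5: Δl = 3.0/cos34.6° = 3.645 m; N'_5 = 233·cos34.6° − 13·3.645 = 144.4; c'Δl = 4.37; W sinα = 132.3
Slice 6: Δl = 2.7/cos47.4° = 3.989 m; N'_6 = 84·cos47.4° − 9·3.989 = 21.0; c'Δl = 4.79; W sinα = 61.8
Σc'Δl = 21.4 kN/m; ΣN' = 826.3 kN/m; ΣW sinα = 401.2 kN/m
Resisting = 21.4 + 826.3·tan29.8° = 21.4 + 473.2 = 494.6 kN/m
FS = 494.6 / 401.2 = 1.233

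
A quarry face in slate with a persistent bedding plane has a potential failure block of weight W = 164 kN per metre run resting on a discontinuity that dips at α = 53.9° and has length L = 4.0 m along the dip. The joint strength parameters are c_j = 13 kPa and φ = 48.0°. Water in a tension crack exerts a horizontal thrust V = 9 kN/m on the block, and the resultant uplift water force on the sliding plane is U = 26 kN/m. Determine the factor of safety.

FS = 0.89

Resolving the block weight along and normal to the plane and applying the Mohr–Coulomb strength on the joint:
N' = W cosα − U − V sinα = 164·cos53.9° − 26 − 9·sin53.9° = 63.4 kN/m
Driving force T = W sinα + V cosα = 164·sin53.9° + 9·cos53.9° = 137.8 kN/m
Resisting force R = c_j·L + N'·tanφ = 13·4.0 + 63.4·tan48.0° = 52.0 + 70.4 = 122.4 kN/m
FS = R / T = 122.4 / 137.8 = 0.888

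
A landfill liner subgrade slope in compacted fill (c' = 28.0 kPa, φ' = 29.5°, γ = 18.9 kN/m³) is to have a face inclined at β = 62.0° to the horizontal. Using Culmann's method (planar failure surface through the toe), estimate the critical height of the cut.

Culmann's analysis gives the critical failure plane at α_cr = (β + φ')/2 = (62.0 + 29.5)/2 = 45.8°, and the critical height
H_c = (4c'/γ) · sinβ cosφ' / [1 − cos(β − φ')]
    = (4·28.0/18.9) · sin62.0°·cos29.5° / [1 − cos(32.5°)]
    = 5.926 · 0.8829·0.8704 / [1 − 0.8434]
    = 5.926 · 0.7685 / 0.1566
    = 29.08 m

H_c = 29.08 m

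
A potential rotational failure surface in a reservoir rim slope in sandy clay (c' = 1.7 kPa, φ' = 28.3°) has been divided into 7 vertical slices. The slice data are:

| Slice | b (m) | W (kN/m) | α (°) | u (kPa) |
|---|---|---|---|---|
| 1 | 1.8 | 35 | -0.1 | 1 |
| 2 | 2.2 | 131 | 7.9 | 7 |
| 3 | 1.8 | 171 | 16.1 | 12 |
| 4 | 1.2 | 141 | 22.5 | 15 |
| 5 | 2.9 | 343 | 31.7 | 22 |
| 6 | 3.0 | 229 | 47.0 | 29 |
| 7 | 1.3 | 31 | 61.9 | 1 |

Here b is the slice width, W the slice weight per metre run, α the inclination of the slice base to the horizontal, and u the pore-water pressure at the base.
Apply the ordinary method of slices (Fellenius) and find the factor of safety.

FS = 0.78

Ordinary method of slices: FS = Σ[c'·Δl_i + (W_i cosα_i − u_i·Δl_i)·tanφ'] / Σ W_i sinα_i, with Δl_i = b_i / cosα_i.
Slice 1: Δl = 1.8/cos(-0.1°) = 1.800 m; N'_1 = 35·cos(-0.1°) − 1·1.800 = 33.2; c'Δl = 3.06; W sinα = -0.1
Slice 2: Δl = 2.2/cos7.9° = 2.221 m; N'_2 = 131·cos7.9° − 7·2.221 = 114.2; c'Δl = 3.78; W sinα = 18.0
Slice 3: Δl = 1.8/cos16.1° = 1.873 m; N'_3 = 171·cos16.1° − 12·1.873 = 141.8; c'Δl = 3.18; W sinα = 47.4
Slice 4: Δl = 1.2/cos22.5° = 1.299 m; N'_4 = 141·cos22.5° − 15·1.299 = 110.8; c'Δl = 2.21; W sinα = 54.0
Slice 5: Δl = 2.9/cos31.7° = 3.409 m; N'_5 = 343·cos31.7° − 22·3.409 = 216.8; c'Δl = 5.79; W sinα = 180.2
Slice 6: Δl = 3.0/cos47.0° = 4.399 m; N'_6 = 229·cos47.0° − 29·4.399 = 28.6; c'Δl = 7.48; W sinα = 167.5
Slice 7: Δl = 1.3/cos61.9° = 2.760 m; N'_7 = 31·cos61.9° − 1·2.760 = 11.8; c'Δl = 4.69; W sinα = 27.3
Σc'Δl = 30.2 kN/m; ΣN' = 657.3 kN/m; ΣW sinα = 494.4 kN/m
Resisting = 30.2 + 657.3·tan28.3° = 30.2 + 353.9 = 384.1 kN/m
FS = 384.1 / 494.4 = 0.777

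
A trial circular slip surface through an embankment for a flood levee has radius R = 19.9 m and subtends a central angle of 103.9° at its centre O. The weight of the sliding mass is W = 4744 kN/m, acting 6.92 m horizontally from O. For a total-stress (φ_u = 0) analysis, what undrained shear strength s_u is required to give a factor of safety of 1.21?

s_u = 55.3 kPa

FS = s_u·L_a·R / (W·d), so s_u = FS·W·d / (L_a·R).
Arc length L_a = R·θ = 19.9·(103.9°·π/180) = 19.9·1.8134 = 36.09 m
s_u = 1.21·4744·6.92 / (36.09·19.9) = 39722.5 / 718.12 = 55.31 kPa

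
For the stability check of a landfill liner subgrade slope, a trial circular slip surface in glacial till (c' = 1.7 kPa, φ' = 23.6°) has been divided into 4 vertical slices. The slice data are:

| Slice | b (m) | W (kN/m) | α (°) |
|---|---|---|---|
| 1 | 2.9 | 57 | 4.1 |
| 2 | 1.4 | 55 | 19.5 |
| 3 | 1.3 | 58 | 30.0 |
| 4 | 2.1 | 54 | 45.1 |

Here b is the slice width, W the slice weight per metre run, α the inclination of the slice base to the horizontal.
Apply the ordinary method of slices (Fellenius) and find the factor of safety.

Ordinary method of slices: FS = Σ[c'·Δl_i + (W_i cosα_i)·tanφ'] / Σ W_i sinα_i, with Δl_i = b_i / cosα_i.
Slice 1: Δl = 2.9/cos4.1° = 2.907 m; N'_1 = 57·cos4.1° = 56.9; c'Δl = 4.94; W sinα = 4.1
Slice 2: Δl = 1.4/cos19.5° = 1.485 m; N'_2 = 55·cos19.5° = 51.8; c'Δl = 2.52; W sinα = 18.4
Slice 3: Δl = 1.3/cos30.0° = 1.501 m; N'_3 = 58·cos30.0° = 50.2; c'Δl = 2.55; W sinα = 29.0
Slice 4: Δl = 2.1/cos45.1° = 2.975 m; N'_4 = 54·cos45.1° = 38.1; c'Δl = 5.06; W sinα = 38.3
Σc'Δl = 15.1 kN/m; ΣN' = 197.0 kN/m; ΣW sinα = 89.7 kN/m
Resisting = 15.1 + 197.0·tan23.6° = 15.1 + 86.1 = 101.2 kN/m
FS = 101.2 / 89.7 = 1.128

FS = 1.13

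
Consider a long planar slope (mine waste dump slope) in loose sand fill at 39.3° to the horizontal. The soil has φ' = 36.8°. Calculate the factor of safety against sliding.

FS = 0.91

For a dry cohesionless infinite slope the factor of safety is FS = tanφ' / tanβ.
FS = tan36.8° / tan39.3° = 0.7481 / 0.8185 = 0.914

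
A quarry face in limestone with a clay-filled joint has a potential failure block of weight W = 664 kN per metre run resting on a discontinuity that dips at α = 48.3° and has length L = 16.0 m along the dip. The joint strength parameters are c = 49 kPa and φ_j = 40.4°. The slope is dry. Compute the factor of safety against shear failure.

Resolving the block weight along and normal to the plane and applying the Mohr–Coulomb strength on the joint:
N' = W cosα = 664·cos48.3° = 441.7 kN/m
Driving force T = W sinα = 664·sin48.3° = 495.8 kN/m
Resisting force R = c·L + N'·tanφ_j = 49·16.0 + 441.7·tan40.4° = 784.0 + 375.9 = 1159.9 kN/m
FS = R / T = 1159.9 / 495.8 = 2.340

FS = 2.34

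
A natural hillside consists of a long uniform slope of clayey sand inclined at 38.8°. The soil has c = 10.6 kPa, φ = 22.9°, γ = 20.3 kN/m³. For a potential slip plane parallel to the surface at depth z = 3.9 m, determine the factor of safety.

For an infinite slope with a slip plane parallel to the surface (no pore pressure): FS = [c + γz cos²β tanφ] / [γz sinβ cosβ].
γz = 20.3·3.9 = 79.17 kN/m²
Numerator = 10.6 + 79.17·cos²38.8°·tan22.9° = 10.6 + 79.17·0.6074·0.4224 = 30.912 kPa
Denominator = 79.17·sin38.8°·cos38.8° = 79.17·0.6266·0.7793 = 38.662 kPa
FS = 30.912 / 38.662 = 0.800

FS = 0.80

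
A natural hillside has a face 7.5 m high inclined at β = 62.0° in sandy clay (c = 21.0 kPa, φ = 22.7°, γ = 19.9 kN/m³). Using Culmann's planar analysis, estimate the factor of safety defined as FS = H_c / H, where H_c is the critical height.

FS = 2.03

H_c = (4c/γ) · sinβ cosφ / [1 − cos(β − φ)]
    = (4·21.0/19.9) · sin62.0°·cos22.7° / [1 − cos39.3°]
    = 4.221 · 0.8146 / 0.2262 = 15.20 m
FS = H_c / H = 15.20 / 7.5 = 2.027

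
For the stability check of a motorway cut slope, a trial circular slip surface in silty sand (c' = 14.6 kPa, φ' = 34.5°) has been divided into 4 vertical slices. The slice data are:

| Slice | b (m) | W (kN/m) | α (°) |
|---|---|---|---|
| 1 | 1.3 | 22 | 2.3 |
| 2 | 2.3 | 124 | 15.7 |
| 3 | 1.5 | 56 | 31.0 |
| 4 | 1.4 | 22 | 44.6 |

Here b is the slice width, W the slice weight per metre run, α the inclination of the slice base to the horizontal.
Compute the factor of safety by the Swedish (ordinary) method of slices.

FS = 3.16

Ordinary method of slices: FS = Σ[c'·Δl_i + (W_i cosα_i)·tanφ'] / Σ W_i sinα_i, with Δl_i = b_i / cosα_i.
Slice 1: Δl = 1.3/cos2.3° = 1.301 m; N'_1 = 22·cos2.3° = 22.0; c'Δl = 19.00; W sinα = 0.9
Slice 2: Δl = 2.3/cos15.7° = 2.389 m; N'_2 = 124·cos15.7° = 119.4; c'Δl = 34.88; W sinα = 33.6
Slice 3: Δl = 1.5/cos31.0° = 1.750 m; N'_3 = 56·cos31.0° = 48.0; c'Δl = 25.55; W sinα = 28.8
Slice 4: Δl = 1.4/cos44.6° = 1.966 m; N'_4 = 22·cos44.6° = 15.7; c'Δl = 28.71; W sinα = 15.4
Σc'Δl = 108.1 kN/m; ΣN' = 205.0 kN/m; ΣW sinα = 78.7 kN/m
Resisting = 108.1 + 205.0·tan34.5° = 108.1 + 140.9 = 249.0 kN/m
FS = 249.0 / 78.7 = 3.163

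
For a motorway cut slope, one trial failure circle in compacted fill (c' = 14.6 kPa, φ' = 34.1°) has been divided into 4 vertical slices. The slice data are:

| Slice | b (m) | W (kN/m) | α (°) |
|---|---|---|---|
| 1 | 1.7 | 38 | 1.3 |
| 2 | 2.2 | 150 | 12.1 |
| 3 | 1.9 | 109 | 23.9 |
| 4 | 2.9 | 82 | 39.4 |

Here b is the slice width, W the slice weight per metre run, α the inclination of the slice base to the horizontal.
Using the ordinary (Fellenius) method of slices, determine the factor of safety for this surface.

FS = 2.94

Ordinary method of slices: FS = Σ[c'·Δl_i + (W_i cosα_i)·tanφ'] / Σ W_i sinα_i, with Δl_i = b_i / cosα_i.
Slice 1: Δl = 1.7/cos1.3° = 1.700 m; N'_1 = 38·cos1.3° = 38.0; c'Δl = 24.83; W sinα = 0.9
Slice 2: Δl = 2.2/cos12.1° = 2.250 m; N'_2 = 150·cos12.1° = 146.7; c'Δl = 32.85; W sinα = 31.4
Slice 3: Δl = 1.9/cos23.9° = 2.078 m; N'_3 = 109·cos23.9° = 99.7; c'Δl = 30.34; W sinα = 44.2
Slice 4: Δl = 2.9/cos39.4° = 3.753 m; N'_4 = 82·cos39.4° = 63.4; c'Δl = 54.79; W sinα = 52.0
Σc'Δl = 142.8 kN/m; ΣN' = 347.7 kN/m; ΣW sinα = 128.5 kN/m
Resisting = 142.8 + 347.7·tan34.1° = 142.8 + 235.4 = 378.2 kN/m
FS = 378.2 / 128.5 = 2.943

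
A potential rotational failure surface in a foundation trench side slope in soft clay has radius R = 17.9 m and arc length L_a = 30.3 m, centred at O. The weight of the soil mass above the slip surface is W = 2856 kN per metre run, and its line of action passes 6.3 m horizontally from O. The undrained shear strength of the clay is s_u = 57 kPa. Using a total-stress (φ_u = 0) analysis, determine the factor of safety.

FS = 1.72

Taking moments about the centre O, the resisting moment is provided by the undrained shear strength acting along the arc:
M_R = s_u·L_a·R = 57·30.30·17.9 = 30915.1 kN·m/m
M_D = W·d = 2856·6.3 = 17992.8 kN·m/m
FS = M_R / M_D = 30915.1 / 17992.8 = 1.718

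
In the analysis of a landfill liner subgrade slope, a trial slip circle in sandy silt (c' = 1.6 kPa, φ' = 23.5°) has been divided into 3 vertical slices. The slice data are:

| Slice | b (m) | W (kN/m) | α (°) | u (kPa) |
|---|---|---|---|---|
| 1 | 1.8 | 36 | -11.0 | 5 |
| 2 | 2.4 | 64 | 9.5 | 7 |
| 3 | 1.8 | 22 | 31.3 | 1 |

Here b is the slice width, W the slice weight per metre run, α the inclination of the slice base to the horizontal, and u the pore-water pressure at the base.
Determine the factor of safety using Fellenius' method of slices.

FS = 3.23

Ordinary method of slices: FS = Σ[c'·Δl_i + (W_i cosα_i − u_i·Δl_i)·tanφ'] / Σ W_i sinα_i, with Δl_i = b_i / cosα_i.
Slice 1: Δl = 1.8/cos(-11.0°) = 1.834 m; N'_1 = 36·cos(-11.0°) − 5·1.834 = 26.2; c'Δl = 2.93; W sinα = -6.9
Slice 2: Δl = 2.4/cos9.5° = 2.433 m; N'_2 = 64·cos9.5° − 7·2.433 = 46.1; c'Δl = 3.89; W sinα = 10.6
Slice 3: Δl = 1.8/cos31.3° = 2.107 m; N'_3 = 22·cos31.3° − 1·2.107 = 16.7; c'Δl = 3.37; W sinα = 11.4
Σc'Δl = 10.2 kN/m; ΣN' = 89.0 kN/m; ΣW sinα = 15.1 kN/m
Resisting = 10.2 + 89.0·tan23.5° = 10.2 + 38.7 = 48.9 kN/m
FS = 48.9 / 15.1 = 3.232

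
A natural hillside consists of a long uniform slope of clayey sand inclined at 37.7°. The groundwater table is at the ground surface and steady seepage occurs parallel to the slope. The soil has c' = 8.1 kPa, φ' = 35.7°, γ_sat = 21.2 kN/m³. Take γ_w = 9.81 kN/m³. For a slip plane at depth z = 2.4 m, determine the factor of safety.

With seepage parallel to the slope and the water table at the surface, the effective normal stress on the slip plane uses the buoyant unit weight γ' = γ_sat − γ_w while the driving shear stress uses γ_sat:
FS = [c' + γ' z cos²β tanφ'] / [γ_sat z sinβ cosβ]
γ' = 21.2 − 9.81 = 11.39 kN/m³
Numerator = 8.1 + 11.39·2.4·cos²37.7°·tan35.7° = 8.1 + 11.39·2.4·0.6260·0.7186 = 20.397 kPa
Denominator = 21.2·2.4·sin37.7°·cos37.7° = 21.2·2.4·0.6115·0.7912 = 24.619 kPa
FS = 20.397 / 24.619 = 0.829

FS = 0.83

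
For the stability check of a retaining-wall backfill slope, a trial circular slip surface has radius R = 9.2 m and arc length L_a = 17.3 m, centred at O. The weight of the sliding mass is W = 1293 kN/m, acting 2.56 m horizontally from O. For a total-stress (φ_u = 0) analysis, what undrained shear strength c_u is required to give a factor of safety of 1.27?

c_u = 26.4 kPa

FS = c_u·L_a·R / (W·d), so c_u = FS·W·d / (L_a·R).
c_u = 1.27·1293·2.56 / (17.30·9.2) = 4203.8 / 159.16 = 26.41 kPa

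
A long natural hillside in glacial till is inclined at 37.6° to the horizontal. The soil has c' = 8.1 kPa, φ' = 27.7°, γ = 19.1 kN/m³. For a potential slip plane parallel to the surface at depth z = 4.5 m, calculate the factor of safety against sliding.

FS = 0.88

For an infinite slope with a slip plane parallel to the surface (no pore pressure): FS = [c' + γz cos²β tanφ'] / [γz sinβ cosβ].
γz = 19.1·4.5 = 85.95 kN/m²
Numerator = 8.1 + 85.95·cos²37.6°·tan27.7° = 8.1 + 85.95·0.6277·0.5250 = 36.426 kPa
Denominator = 85.95·sin37.6°·cos37.6° = 85.95·0.6101·0.7923 = 41.549 kPa
FS = 36.426 / 41.549 = 0.877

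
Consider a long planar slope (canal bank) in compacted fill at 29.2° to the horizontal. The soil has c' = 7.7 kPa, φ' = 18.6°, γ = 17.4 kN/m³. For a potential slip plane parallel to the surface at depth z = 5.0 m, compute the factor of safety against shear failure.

For an infinite slope with a slip plane parallel to the surface (no pore pressure): FS = [c' + γz cos²β tanφ'] / [γz sinβ cosβ].
γz = 17.4·5.0 = 87.00 kN/m²
Numerator = 7.7 + 87.00·cos²29.2°·tan18.6° = 7.7 + 87.00·0.7620·0.3365 = 30.010 kPa
Denominator = 87.00·sin29.2°·cos29.2° = 87.00·0.4879·0.8729 = 37.050 kPa
FS = 30.010 / 37.050 = 0.810

FS = 0.81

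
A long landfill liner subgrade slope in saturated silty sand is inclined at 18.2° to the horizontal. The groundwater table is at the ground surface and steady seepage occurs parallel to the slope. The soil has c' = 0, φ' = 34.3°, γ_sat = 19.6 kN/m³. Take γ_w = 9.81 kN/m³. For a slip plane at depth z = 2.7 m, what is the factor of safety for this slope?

FS = 1.04

With seepage parallel to the slope and the water table at the surface, the effective normal stress on the slip plane uses the buoyant unit weight γ' = γ_sat − γ_w while the driving shear stress uses γ_sat:
FS = [c' + γ' z cos²β tanφ'] / [γ_sat z sinβ cosβ]
(For c' = 0 this reduces to FS = (γ'/γ_sat)·tanφ'/tanβ.)
γ' = 19.6 − 9.81 = 9.79 kN/m³
Numerator = 0.0 + 9.79·2.7·cos²18.2°·tan34.3° = 0.0 + 9.79·2.7·0.9024·0.6822 = 16.272 kPa
Denominator = 19.6·2.7·sin18.2°·cos18.2° = 19.6·2.7·0.3123·0.9500 = 15.702 kPa
FS = 16.272 / 15.702 = 1.036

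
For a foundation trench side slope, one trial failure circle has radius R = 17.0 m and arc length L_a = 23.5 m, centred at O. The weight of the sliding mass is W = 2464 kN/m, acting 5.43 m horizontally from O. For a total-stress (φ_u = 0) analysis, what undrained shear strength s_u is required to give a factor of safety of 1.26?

s_u = 42.2 kPa

FS = s_u·L_a·R / (W·d), so s_u = FS·W·d / (L_a·R).
s_u = 1.26·2464·5.43 / (23.50·17.0) = 16858.2 / 399.50 = 42.20 kPa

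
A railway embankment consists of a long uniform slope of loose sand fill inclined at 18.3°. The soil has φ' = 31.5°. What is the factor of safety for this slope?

For a dry cohesionless infinite slope the factor of safety is FS = tanφ' / tanβ.
FS = tan31.5° / tan18.3° = 0.6128 / 0.3307 = 1.853

FS = 1.85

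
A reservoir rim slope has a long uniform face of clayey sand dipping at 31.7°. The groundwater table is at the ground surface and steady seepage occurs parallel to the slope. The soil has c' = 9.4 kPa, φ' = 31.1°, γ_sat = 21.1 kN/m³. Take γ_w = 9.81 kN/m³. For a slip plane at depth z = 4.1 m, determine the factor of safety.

FS = 0.77

With seepage parallel to the slope and the water table at the surface, the effective normal stress on the slip plane uses the buoyant unit weight γ' = γ_sat − γ_w while the driving shear stress uses γ_sat:
FS = [c' + γ' z cos²β tanφ'] / [γ_sat z sinβ cosβ]
γ' = 21.1 − 9.81 = 11.29 kN/m³
Numerator = 9.4 + 11.29·4.1·cos²31.7°·tan31.1° = 9.4 + 11.29·4.1·0.7239·0.6032 = 29.613 kPa
Denominator = 21.1·4.1·sin31.7°·cos31.7° = 21.1·4.1·0.5255·0.8508 = 38.677 kPa
FS = 29.613 / 38.677 = 0.766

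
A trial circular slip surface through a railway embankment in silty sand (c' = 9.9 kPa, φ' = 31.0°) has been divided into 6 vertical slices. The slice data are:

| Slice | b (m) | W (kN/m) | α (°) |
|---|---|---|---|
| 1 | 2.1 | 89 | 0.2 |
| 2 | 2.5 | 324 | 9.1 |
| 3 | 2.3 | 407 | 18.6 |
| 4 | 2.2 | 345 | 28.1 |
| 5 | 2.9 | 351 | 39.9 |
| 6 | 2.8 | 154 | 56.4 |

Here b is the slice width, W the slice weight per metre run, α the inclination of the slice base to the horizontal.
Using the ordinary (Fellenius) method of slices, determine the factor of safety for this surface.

Ordinary method of slices: FS = Σ[c'·Δl_i + (W_i cosα_i)·tanφ'] / Σ W_i sinα_i, with Δl_i = b_i / cosα_i.
Slice 1: Δl = 2.1/cos0.2° = 2.100 m; N'_1 = 89·cos0.2° = 89.0; c'Δl = 20.79; W sinα = 0.3
Slice 2: Δl = 2.5/cos9.1° = 2.532 m; N'_2 = 324·cos9.1° = 319.9; c'Δl = 25.07; W sinα = 51.2
Slice 3: Δl = 2.3/cos18.6° = 2.427 m; N'_3 = 407·cos18.6° = 385.7; c'Δl = 24.02; W sinα = 129.8
Slice 4: Δl = 2.2/cos28.1° = 2.494 m; N'_4 = 345·cos28.1° = 304.3; c'Δl = 24.69; W sinα = 162.5
Slice 5: Δl = 2.9/cos39.9° = 3.780 m; N'_5 = 351·cos39.9° = 269.3; c'Δl = 37.42; W sinα = 225.1
Slice 6: Δl = 2.8/cos56.4° = 5.060 m; N'_6 = 154·cos56.4° = 85.2; c'Δl = 50.09; W sinα = 128.3
Σc'Δl = 182.1 kN/m; ΣN' = 1453.5 kN/m; ΣW sinα = 697.3 kN/m
Resisting = 182.1 + 1453.5·tan31.0° = 182.1 + 873.3 = 1055.4 kN/m
FS = 1055.4 / 697.3 = 1.514

FS = 1.51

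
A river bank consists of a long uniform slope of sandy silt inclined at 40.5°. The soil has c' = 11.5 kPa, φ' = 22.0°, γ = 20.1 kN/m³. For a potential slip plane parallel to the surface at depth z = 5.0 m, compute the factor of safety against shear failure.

FS = 0.70

For an infinite slope with a slip plane parallel to the surface (no pore pressure): FS = [c' + γz cos²β tanφ'] / [γz sinβ cosβ].
γz = 20.1·5.0 = 100.50 kN/m²
Numerator = 11.5 + 100.50·cos²40.5°·tan22.0° = 11.5 + 100.50·0.5782·0.4040 = 34.978 kPa
Denominator = 100.50·sin40.5°·cos40.5° = 100.50·0.6494·0.7604 = 49.631 kPa
FS = 34.978 / 49.631 = 0.705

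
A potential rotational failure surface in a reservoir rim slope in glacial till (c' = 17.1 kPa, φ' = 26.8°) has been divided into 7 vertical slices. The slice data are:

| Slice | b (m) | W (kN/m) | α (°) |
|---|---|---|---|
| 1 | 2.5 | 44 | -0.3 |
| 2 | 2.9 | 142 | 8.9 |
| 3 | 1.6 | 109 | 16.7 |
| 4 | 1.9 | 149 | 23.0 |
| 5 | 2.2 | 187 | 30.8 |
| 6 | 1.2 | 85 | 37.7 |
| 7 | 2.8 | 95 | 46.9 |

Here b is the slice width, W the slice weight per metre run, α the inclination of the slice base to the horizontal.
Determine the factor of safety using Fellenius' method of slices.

FS = 2.01

Ordinary method of slices: FS = Σ[c'·Δl_i + (W_i cosα_i)·tanφ'] / Σ W_i sinα_i, with Δl_i = b_i / cosα_i.
Slice 1: Δl = 2.5/cos(-0.3°) = 2.500 m; N'_1 = 44·cos(-0.3°) = 44.0; c'Δl = 42.75; W sinα = -0.2
Slice 2: Δl = 2.9/cos8.9° = 2.935 m; N'_2 = 142·cos8.9° = 140.3; c'Δl = 50.19; W sinα = 22.0
Slice 3: Δl = 1.6/cos16.7° = 1.670 m; N'_3 = 109·cos16.7° = 104.4; c'Δl = 28.56; W sinα = 31.3
Slice 4: Δl = 1.9/cos23.0° = 2.064 m; N'_4 = 149·cos23.0° = 137.2; c'Δl = 35.30; W sinα = 58.2
Slice 5: Δl = 2.2/cos30.8° = 2.561 m; N'_5 = 187·cos30.8° = 160.6; c'Δl = 43.80; W sinα = 95.8
Slice 6: Δl = 1.2/cos37.7° = 1.517 m; N'_6 = 85·cos37.7° = 67.3; c'Δl = 25.93; W sinα = 52.0
Slice 7: Δl = 2.8/cos46.9° = 4.098 m; N'_7 = 95·cos46.9° = 64.9; c'Δl = 70.07; W sinα = 69.4
Σc'Δl = 296.6 kN/m; ΣN' = 718.6 kN/m; ΣW sinα = 328.4 kN/m
Resisting = 296.6 + 718.6·tan26.8° = 296.6 + 363.0 = 659.6 kN/m
FS = 659.6 / 328.4 = 2.009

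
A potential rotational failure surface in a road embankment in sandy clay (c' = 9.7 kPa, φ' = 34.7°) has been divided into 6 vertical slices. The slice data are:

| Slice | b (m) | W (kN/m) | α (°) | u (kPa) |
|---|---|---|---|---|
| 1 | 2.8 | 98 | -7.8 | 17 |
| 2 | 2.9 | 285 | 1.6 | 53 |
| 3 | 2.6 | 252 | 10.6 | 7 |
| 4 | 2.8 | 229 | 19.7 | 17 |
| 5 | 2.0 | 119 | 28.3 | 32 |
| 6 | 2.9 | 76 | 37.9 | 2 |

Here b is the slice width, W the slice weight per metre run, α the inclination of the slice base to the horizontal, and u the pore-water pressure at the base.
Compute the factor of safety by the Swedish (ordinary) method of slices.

FS = 2.82

Ordinary method of slices: FS = Σ[c'·Δl_i + (W_i cosα_i − u_i·Δl_i)·tanφ'] / Σ W_i sinα_i, with Δl_i = b_i / cosα_i.
Slice 1: Δl = 2.8/cos(-7.8°) = 2.826 m; N'_1 = 98·cos(-7.8°) − 17·2.826 = 49.0; c'Δl = 27.41; W sinα = -13.3
Slice 2: Δl = 2.9/cos1.6° = 2.901 m; N'_2 = 285·cos1.6° − 53·2.901 = 131.1; c'Δl = 28.14; W sinα = 8.0
Slice 3: Δl = 2.6/cos10.6° = 2.645 m; N'_3 = 252·cos10.6° − 7·2.645 = 229.2; c'Δl = 25.66; W sinα = 46.4
Slice 4: Δl = 2.8/cos19.7° = 2.974 m; N'_4 = 229·cos19.7° − 17·2.974 = 165.0; c'Δl = 28.85; W sinα = 77.2
Slice 5: Δl = 2.0/cos28.3° = 2.271 m; N'_5 = 119·cos28.3° − 32·2.271 = 32.1; c'Δl = 22.03; W sinα = 56.4
Slice 6: Δl = 2.9/cos37.9° = 3.675 m; N'_6 = 76·cos37.9° − 2·3.675 = 52.6; c'Δl = 35.65; W sinα = 46.7
Σc'Δl = 167.7 kN/m; ΣN' = 659.1 kN/m; ΣW sinα = 221.3 kN/m
Resisting = 167.7 + 659.1·tan34.7° = 167.7 + 456.4 = 624.1 kN/m
FS = 624.1 / 221.3 = 2.820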